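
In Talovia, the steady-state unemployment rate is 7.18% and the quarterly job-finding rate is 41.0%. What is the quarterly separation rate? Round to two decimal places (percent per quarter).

From u* = s/(s+f): s = u·f/(1−u).
s = 0.0718 × 41.0 / (1 − 0.0718) = 2.9438 / 0.9282 ≈ 3.17% per quarter.

Separation rate ≈ 3.17% per quarter.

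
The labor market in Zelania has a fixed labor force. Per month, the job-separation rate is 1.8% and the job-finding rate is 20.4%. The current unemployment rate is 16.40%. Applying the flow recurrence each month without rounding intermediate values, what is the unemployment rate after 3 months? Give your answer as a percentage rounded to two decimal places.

Unemployment rate after three months ≈ 12.01%.

With a fixed labor force, u_{t+1} = u_t + s·(1−u_t) − f·u_t = u_t·(1−s−f) + s.
Here 1−s−f = 0.778 and s = 0.018.
u_1 = 0.164000 × 0.778 + 0.018 = 0.145592.
u_2 = 0.145592 × 0.778 + 0.018 = 0.131271.
u_3 = 0.131271 × 0.778 + 0.018 = 0.120129.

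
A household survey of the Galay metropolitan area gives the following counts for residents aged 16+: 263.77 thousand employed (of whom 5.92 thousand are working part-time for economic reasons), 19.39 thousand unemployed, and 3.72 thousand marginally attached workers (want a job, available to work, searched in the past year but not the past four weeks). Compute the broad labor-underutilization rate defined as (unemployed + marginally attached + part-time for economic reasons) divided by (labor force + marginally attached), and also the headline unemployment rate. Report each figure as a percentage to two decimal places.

Broad underutilization rate ≈ 10.12%; headline unemployment rate ≈ 6.85%.

Labor force = 263.77 + 19.39 = 283.16 thousand.
Numerator = 19.39 + 3.72 + 5.92 = 29.03 thousand.
Denominator = 283.16 + 3.72 = 286.88 thousand.
Broad rate = 29.03 / 286.88 = 10.12%.
Headline unemployment rate = 19.39 / 283.16 = 6.85%.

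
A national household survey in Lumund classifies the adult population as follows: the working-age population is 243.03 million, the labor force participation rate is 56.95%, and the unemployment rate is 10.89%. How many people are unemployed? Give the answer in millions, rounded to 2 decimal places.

Labor force = 0.5695 × 243.03 = 138.41 million.
Unemployed = 0.1089 × 138.41 ≈ 15.07 million.

About 15.07 million are unemployed.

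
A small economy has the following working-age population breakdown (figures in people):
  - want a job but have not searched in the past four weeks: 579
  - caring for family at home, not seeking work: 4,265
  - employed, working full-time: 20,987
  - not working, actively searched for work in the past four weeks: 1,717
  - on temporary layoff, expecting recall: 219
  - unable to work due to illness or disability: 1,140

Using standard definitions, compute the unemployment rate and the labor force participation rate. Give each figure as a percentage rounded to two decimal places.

Unemployment rate ≈ 8.45%; labor force participation rate ≈ 79.30%.

Employed = 20,987.
Unemployed = 1,717 + 219 = 1,936 (jobless and actively searching, or on temporary layoff).
Labor force = 20,987 + 1,936 = 22,923.
Not in labor force = 579 + 4,265 + 1,140 = 5,984 (those not working and not actively searching are outside the labor force — including those who want a job but have given up searching).
Civilian working-age population = 22,923 + 5,984 = 28,907.
Unemployment rate = 1,936 / 22,923 = 8.45%.
Labor force participation rate = 22,923 / 28,907 = 79.30%.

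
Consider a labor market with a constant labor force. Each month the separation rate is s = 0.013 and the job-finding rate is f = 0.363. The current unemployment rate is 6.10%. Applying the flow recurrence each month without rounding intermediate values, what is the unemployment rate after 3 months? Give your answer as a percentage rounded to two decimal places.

Unemployment rate after three months ≈ 4.10%.

With a fixed labor force, u_{t+1} = u_t + s·(1−u_t) − f·u_t = u_t·(1−s−f) + s.
Here 1−s−f = 0.624 and s = 0.013.
u_1 = 0.061000 × 0.624 + 0.013 = 0.051064.
u_2 = 0.051064 × 0.624 + 0.013 = 0.044864.
u_3 = 0.044864 × 0.624 + 0.013 = 0.040995.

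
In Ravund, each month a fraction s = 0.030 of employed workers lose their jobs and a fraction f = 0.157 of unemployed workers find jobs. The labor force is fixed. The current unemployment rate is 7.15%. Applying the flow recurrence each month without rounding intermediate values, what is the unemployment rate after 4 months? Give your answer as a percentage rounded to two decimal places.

Unemployment rate after four months ≈ 12.16%.

With a fixed labor force, u_{t+1} = u_t + s·(1−u_t) − f·u_t = u_t·(1−s−f) + s.
Here 1−s−f = 0.813 and s = 0.030.
u_1 = 0.071500 × 0.813 + 0.030 = 0.088129.
u_2 = 0.088129 × 0.813 + 0.030 = 0.101649.
u_3 = 0.101649 × 0.813 + 0.030 = 0.112641.
u_4 = 0.112641 × 0.813 + 0.030 = 0.121577.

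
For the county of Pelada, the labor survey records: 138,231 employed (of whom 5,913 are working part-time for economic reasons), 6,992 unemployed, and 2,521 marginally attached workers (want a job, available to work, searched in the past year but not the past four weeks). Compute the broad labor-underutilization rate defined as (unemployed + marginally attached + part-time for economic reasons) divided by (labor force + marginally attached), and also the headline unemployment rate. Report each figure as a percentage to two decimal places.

Broad underutilization rate ≈ 10.44%; headline unemployment rate ≈ 4.81%.

Labor force = 138,231 + 6,992 = 145,223.
Numerator = 6,992 + 2,521 + 5,913 = 15,426.
Denominator = 145,223 + 2,521 = 147,744.
Broad rate = 15,426 / 147,744 = 10.44%.
Headline unemployment rate = 6,992 / 145,223 = 4.81%.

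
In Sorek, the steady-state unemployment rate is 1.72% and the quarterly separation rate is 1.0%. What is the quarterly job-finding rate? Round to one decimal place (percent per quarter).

Job-finding rate ≈ 57.1% per quarter.

From u* = s/(s+f): f = s·(1−u)/u.
f = 1.0 × (1 − 0.0172) / 0.0172 = 0.9828 / 0.0172 ≈ 57.1% per quarter.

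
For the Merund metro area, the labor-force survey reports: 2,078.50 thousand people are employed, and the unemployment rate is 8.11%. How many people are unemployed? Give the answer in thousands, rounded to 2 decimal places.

Let U be the number unemployed. The labor force is E + U, and U/(E+U) = 0.0811.
So U = 0.0811 × 2,078.50 / (1 − 0.0811) = 168.5663 / 0.9189 ≈ 183.44 thousand.

About 183.44 thousand are unemployed.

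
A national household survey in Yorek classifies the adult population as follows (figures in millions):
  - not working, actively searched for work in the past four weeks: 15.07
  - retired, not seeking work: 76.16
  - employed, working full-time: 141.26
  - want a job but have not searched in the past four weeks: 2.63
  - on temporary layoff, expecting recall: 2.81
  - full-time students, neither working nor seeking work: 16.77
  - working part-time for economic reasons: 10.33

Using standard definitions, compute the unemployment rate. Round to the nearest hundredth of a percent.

Employed = 141.26 + 10.33 = 151.59 million (anyone who worked, including part-time for economic reasons, counts as employed).
Unemployed = 15.07 + 2.81 = 17.88 million (jobless and actively searching, or on temporary layoff).
Labor force = 151.59 + 17.88 = 169.47 million.
Unemployment rate = 17.88 / 169.47 = 10.55%.

Unemployment rate ≈ 10.55%.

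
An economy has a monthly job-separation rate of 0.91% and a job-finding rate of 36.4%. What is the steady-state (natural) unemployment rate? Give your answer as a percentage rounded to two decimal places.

Steady-state unemployment rate ≈ 2.44%.

At steady state the flows balance: s·E = f·U, so U/(E+U) = s/(s+f).
u* = 0.91 / (0.91 + 36.4) = 0.91 / 37.31 = 2.44%.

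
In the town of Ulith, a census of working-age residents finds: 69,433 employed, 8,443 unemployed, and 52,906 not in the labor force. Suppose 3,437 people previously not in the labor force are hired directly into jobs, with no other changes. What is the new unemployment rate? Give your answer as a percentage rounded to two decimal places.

Initially, labor force = 69,433 + 8,443 = 77,876, so u = 8,443/77,876 = 10.84%.
After the change, employed and labor force both rise by 3,437; unemployed unchanged → E = 72,870, U = 8,443, labor force = 81,313.
New unemployment rate = 8,443 / 81,313 = 10.38%.

New unemployment rate ≈ 10.38%.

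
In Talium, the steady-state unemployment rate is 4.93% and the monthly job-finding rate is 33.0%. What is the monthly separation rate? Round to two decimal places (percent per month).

Separation rate ≈ 1.71% per month.

From u* = s/(s+f): s = u·f/(1−u).
s = 0.0493 × 33.0 / (1 − 0.0493) = 1.6269 / 0.9507 ≈ 1.71% per month.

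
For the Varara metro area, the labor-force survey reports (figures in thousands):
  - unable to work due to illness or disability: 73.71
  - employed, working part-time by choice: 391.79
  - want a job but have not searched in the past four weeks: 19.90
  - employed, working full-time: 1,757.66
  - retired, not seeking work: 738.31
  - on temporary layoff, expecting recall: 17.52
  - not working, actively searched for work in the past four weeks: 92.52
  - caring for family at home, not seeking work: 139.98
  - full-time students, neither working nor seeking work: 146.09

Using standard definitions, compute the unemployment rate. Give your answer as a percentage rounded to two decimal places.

Employed = 391.79 + 1,757.66 = 2,149.45 thousand.
Unemployed = 17.52 + 92.52 = 110.04 thousand (jobless and actively searching, or on temporary layoff).
Labor force = 2,149.45 + 110.04 = 2,259.49 thousand.
Unemployment rate = 110.04 / 2,259.49 = 4.87%.

Unemployment rate ≈ 4.87%.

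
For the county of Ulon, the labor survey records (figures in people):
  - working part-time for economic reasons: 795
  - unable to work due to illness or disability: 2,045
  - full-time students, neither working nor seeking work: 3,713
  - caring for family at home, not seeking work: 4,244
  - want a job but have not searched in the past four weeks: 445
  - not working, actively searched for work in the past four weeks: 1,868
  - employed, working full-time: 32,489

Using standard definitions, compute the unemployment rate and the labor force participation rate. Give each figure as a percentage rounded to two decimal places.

Employed = 795 + 32,489 = 33,284 (anyone who worked, including part-time for economic reasons, counts as employed).
Unemployed = 1,868.
Labor force = 33,284 + 1,868 = 35,152.
Not in labor force = 2,045 + 3,713 + 4,244 + 445 = 10,447 (those not working and not actively searching are outside the labor force — including those who want a job but have given up searching).
Civilian working-age population = 35,152 + 10,447 = 45,599.
Unemployment rate = 1,868 / 35,152 = 5.31%.
Labor force participation rate = 35,152 / 45,599 = 77.09%.

Unemployment rate ≈ 5.31%; labor force participation rate ≈ 77.09%.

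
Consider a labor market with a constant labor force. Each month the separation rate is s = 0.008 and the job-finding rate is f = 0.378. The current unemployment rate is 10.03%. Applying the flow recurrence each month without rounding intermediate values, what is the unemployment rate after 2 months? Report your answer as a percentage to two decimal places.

With a fixed labor force, u_{t+1} = u_t + s·(1−u_t) − f·u_t = u_t·(1−s−f) + s.
Here 1−s−f = 0.614 and s = 0.008.
u_1 = 0.100300 × 0.614 + 0.008 = 0.069584.
u_2 = 0.069584 × 0.614 + 0.008 = 0.050725.

Unemployment rate after two months ≈ 5.07%.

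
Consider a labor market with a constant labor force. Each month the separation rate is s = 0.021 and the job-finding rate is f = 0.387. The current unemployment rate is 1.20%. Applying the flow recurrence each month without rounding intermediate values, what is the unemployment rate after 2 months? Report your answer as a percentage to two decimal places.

Unemployment rate after two months ≈ 3.76%.

With a fixed labor force, u_{t+1} = u_t + s·(1−u_t) − f·u_t = u_t·(1−s−f) + s.
Here 1−s−f = 0.592 and s = 0.021.
u_1 = 0.012000 × 0.592 + 0.021 = 0.028104.
u_2 = 0.028104 × 0.592 + 0.021 = 0.037638.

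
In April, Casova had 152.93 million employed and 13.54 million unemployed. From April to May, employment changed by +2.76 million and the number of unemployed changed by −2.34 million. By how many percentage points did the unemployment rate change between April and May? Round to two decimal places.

The unemployment rate changed by −1.42 percentage points.

April: labor force = 152.93 + 13.54 = 166.47; u = 13.54/166.47 = 8.13%.
May: labor force = 155.69 + 11.20 = 166.89; u = 11.20/166.89 = 6.71%.
Change = 6.71% − 8.13% = −1.42 pp.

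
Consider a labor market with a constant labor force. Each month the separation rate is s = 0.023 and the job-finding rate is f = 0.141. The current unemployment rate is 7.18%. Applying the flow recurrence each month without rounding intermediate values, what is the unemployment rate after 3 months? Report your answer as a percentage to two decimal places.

Unemployment rate after three months ≈ 10.03%.

With a fixed labor force, u_{t+1} = u_t + s·(1−u_t) − f·u_t = u_t·(1−s−f) + s.
Here 1−s−f = 0.836 and s = 0.023.
u_1 = 0.071800 × 0.836 + 0.023 = 0.083025.
u_2 = 0.083025 × 0.836 + 0.023 = 0.092409.
u_3 = 0.092409 × 0.836 + 0.023 = 0.100254.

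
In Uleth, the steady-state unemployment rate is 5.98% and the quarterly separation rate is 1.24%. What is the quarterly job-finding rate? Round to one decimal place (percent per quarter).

Job-finding rate ≈ 19.5% per quarter.

From u* = s/(s+f): f = s·(1−u)/u.
f = 1.24 × (1 − 0.0598) / 0.0598 = 1.1658 / 0.0598 ≈ 19.5% per quarter.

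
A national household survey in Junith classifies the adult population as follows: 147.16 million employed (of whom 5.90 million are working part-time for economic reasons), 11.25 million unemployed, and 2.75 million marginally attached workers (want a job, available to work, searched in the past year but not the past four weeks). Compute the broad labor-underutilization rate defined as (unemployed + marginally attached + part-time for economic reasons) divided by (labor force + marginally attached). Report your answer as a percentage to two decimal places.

Broad underutilization rate ≈ 12.35%.

Labor force = 147.16 + 11.25 = 158.41 million.
Numerator = 11.25 + 2.75 + 5.90 = 19.90 million.
Denominator = 158.41 + 2.75 = 161.16 million.
Broad rate = 19.90 / 161.16 = 12.35%.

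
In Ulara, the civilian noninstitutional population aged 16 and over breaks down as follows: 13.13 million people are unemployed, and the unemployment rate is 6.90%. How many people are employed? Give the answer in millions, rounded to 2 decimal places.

Labor force = U / u = 13.13 / 0.0690 ≈ 190.29 million.
Employed = labor force − unemployed = 190.29 − 13.13 = 177.16 million.

About 177.16 million are employed.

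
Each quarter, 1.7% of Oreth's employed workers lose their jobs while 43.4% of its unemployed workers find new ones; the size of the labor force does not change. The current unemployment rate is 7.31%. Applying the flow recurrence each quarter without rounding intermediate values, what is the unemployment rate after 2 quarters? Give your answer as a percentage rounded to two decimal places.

Unemployment rate after two quarters ≈ 4.84%.

With a fixed labor force, u_{t+1} = u_t + s·(1−u_t) − f·u_t = u_t·(1−s−f) + s.
Here 1−s−f = 0.549 and s = 0.017.
u_1 = 0.073100 × 0.549 + 0.017 = 0.057132.
u_2 = 0.057132 × 0.549 + 0.017 = 0.048365.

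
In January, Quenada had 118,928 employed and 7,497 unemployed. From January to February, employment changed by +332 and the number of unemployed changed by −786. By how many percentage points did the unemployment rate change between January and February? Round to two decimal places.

The unemployment rate changed by −0.60 percentage points.

January: labor force = 118,928 + 7,497 = 126,425; u = 7,497/126,425 = 5.93%.
February: labor force = 119,260 + 6,711 = 125,971; u = 6,711/125,971 = 5.33%.
Change = 5.33% − 5.93% = −0.60 pp.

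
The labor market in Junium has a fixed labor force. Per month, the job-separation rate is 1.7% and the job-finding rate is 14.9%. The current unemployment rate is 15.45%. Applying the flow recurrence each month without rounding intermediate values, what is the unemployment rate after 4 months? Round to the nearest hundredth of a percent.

Unemployment rate after four months ≈ 12.76%.

With a fixed labor force, u_{t+1} = u_t + s·(1−u_t) − f·u_t = u_t·(1−s−f) + s.
Here 1−s−f = 0.834 and s = 0.017.
u_1 = 0.154500 × 0.834 + 0.017 = 0.145853.
u_2 = 0.145853 × 0.834 + 0.017 = 0.138641.
u_3 = 0.138641 × 0.834 + 0.017 = 0.132627.
u_4 = 0.132627 × 0.834 + 0.017 = 0.127611.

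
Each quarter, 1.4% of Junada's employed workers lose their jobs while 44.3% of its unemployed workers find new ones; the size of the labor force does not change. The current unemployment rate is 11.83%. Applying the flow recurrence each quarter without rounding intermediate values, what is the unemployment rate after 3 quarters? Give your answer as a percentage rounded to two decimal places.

With a fixed labor force, u_{t+1} = u_t + s·(1−u_t) − f·u_t = u_t·(1−s−f) + s.
Here 1−s−f = 0.543 and s = 0.014.
u_1 = 0.118300 × 0.543 + 0.014 = 0.078237.
u_2 = 0.078237 × 0.543 + 0.014 = 0.056483.
u_3 = 0.056483 × 0.543 + 0.014 = 0.044670.

Unemployment rate after three quarters ≈ 4.47%.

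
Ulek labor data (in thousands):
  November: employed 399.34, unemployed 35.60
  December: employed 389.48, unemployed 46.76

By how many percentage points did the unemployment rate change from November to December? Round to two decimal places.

November: labor force = 399.34 + 35.60 = 434.94; u = 35.60/434.94 = 8.19%.
December: labor force = 389.48 + 46.76 = 436.24; u = 46.76/436.24 = 10.72%.
Change = 10.72% − 8.19% = +2.53 pp.

The unemployment rate changed by +2.53 percentage points.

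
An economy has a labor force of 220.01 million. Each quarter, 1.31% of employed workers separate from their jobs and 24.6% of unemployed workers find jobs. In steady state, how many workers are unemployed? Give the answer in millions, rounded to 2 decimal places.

Steady-state unemployment rate u* = s/(s+f) = 1.31/(1.31+24.6) = 0.050560.
Unemployed = u* × labor force = 0.050560 × 220.01 ≈ 11.12 million.

About 11.12 million are unemployed in steady state.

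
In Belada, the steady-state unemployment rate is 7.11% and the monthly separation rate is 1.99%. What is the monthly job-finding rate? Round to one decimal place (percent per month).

From u* = s/(s+f): f = s·(1−u)/u.
f = 1.99 × (1 − 0.0711) / 0.0711 = 1.8485 / 0.0711 ≈ 26.0% per month.

Job-finding rate ≈ 26.0% per month.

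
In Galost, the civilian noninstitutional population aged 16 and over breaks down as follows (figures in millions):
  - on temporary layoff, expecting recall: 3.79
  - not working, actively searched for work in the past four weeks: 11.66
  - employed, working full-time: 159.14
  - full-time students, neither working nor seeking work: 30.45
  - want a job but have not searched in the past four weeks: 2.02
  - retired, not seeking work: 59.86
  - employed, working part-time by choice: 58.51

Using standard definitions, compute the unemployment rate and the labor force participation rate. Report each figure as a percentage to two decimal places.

Employed = 159.14 + 58.51 = 217.65 million.
Unemployed = 3.79 + 11.66 = 15.45 million (jobless and actively searching, or on temporary layoff).
Labor force = 217.65 + 15.45 = 233.10 million.
Not in labor force = 30.45 + 2.02 + 59.86 = 92.33 million (those not working and not actively searching are outside the labor force — including those who want a job but have given up searching).
Civilian working-age population = 233.10 + 92.33 = 325.43 million.
Unemployment rate = 15.45 / 233.10 = 6.63%.
Labor force participation rate = 233.10 / 325.43 = 71.63%.

Unemployment rate ≈ 6.63%; labor force participation rate ≈ 71.63%.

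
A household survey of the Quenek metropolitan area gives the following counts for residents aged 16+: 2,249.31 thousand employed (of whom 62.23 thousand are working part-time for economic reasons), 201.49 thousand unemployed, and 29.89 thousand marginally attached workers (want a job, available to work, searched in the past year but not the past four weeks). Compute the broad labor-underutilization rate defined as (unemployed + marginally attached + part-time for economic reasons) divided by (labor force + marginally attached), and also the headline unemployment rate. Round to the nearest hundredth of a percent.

Labor force = 2,249.31 + 201.49 = 2,450.80 thousand.
Numerator = 201.49 + 29.89 + 62.23 = 293.61 thousand.
Denominator = 2,450.80 + 29.89 = 2,480.69 thousand.
Broad rate = 293.61 / 2,480.69 = 11.84%.
Headline unemployment rate = 201.49 / 2,450.80 = 8.22%.

Broad underutilization rate ≈ 11.84%; headline unemployment rate ≈ 8.22%.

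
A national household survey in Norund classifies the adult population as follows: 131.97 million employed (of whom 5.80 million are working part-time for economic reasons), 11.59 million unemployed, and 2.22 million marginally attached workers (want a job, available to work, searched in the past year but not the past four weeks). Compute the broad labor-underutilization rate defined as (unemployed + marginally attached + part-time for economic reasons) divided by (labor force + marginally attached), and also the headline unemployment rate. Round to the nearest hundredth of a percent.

Labor force = 131.97 + 11.59 = 143.56 million.
Numerator = 11.59 + 2.22 + 5.80 = 19.61 million.
Denominator = 143.56 + 2.22 = 145.78 million.
Broad rate = 19.61 / 145.78 = 13.45%.
Headline unemployment rate = 11.59 / 143.56 = 8.07%.

Broad underutilization rate ≈ 13.45%; headline unemployment rate ≈ 8.07%.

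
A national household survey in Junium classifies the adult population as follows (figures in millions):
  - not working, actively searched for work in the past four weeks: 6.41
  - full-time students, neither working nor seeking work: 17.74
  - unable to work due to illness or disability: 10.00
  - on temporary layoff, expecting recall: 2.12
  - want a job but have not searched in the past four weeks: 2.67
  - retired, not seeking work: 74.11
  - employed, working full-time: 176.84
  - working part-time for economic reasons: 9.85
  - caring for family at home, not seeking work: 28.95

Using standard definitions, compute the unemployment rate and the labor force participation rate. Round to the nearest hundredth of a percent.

Unemployment rate ≈ 4.37%; labor force participation rate ≈ 59.39%.

Employed = 176.84 + 9.85 = 186.69 million (anyone who worked, including part-time for economic reasons, counts as employed).
Unemployed = 6.41 + 2.12 = 8.53 million (jobless and actively searching, or on temporary layoff).
Labor force = 186.69 + 8.53 = 195.22 million.
Not in labor force = 17.74 + 10.00 + 2.67 + 74.11 + 28.95 = 133.47 million (those not working and not actively searching are outside the labor force — including those who want a job but have given up searching).
Civilian working-age population = 195.22 + 133.47 = 328.69 million.
Unemployment rate = 8.53 / 195.22 = 4.37%.
Labor force participation rate = 195.22 / 328.69 = 59.39%.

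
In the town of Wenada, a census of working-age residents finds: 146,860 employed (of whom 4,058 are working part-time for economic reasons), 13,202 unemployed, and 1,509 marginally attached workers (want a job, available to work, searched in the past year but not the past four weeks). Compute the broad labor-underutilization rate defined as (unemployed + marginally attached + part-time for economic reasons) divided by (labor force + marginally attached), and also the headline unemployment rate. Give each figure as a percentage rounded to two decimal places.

Broad underutilization rate ≈ 11.62%; headline unemployment rate ≈ 8.25%.

Labor force = 146,860 + 13,202 = 160,062.
Numerator = 13,202 + 1,509 + 4,058 = 18,769.
Denominator = 160,062 + 1,509 = 161,571.
Broad rate = 18,769 / 161,571 = 11.62%.
Headline unemployment rate = 13,202 / 160,062 = 8.25%.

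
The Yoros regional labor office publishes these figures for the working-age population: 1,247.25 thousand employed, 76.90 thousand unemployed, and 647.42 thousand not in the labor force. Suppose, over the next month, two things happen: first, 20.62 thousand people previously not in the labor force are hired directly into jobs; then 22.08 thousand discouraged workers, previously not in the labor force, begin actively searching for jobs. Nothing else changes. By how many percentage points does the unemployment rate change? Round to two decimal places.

The unemployment rate changes by +1.43 percentage points.

Initially, labor force = 1,247.25 + 76.90 = 1,324.15 thousand, so u = 76.90/1,324.15 = 5.81%.
After the first change, employed and labor force both rise by 20.62; unemployed unchanged → E = 1,267.87, U = 76.90, labor force = 1,344.77 thousand.
After the second change, unemployed and labor force both rise by 22.08 → E = 1,267.87, U = 98.98, labor force = 1,366.85 thousand.
New unemployment rate = 98.98 / 1,366.85 = 7.24%.
Change = 7.24% − 5.81% = +1.43 percentage points.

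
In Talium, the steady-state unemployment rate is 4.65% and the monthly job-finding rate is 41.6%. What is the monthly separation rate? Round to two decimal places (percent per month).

Separation rate ≈ 2.03% per month.

From u* = s/(s+f): s = u·f/(1−u).
s = 0.0465 × 41.6 / (1 − 0.0465) = 1.9344 / 0.9535 ≈ 2.03% per month.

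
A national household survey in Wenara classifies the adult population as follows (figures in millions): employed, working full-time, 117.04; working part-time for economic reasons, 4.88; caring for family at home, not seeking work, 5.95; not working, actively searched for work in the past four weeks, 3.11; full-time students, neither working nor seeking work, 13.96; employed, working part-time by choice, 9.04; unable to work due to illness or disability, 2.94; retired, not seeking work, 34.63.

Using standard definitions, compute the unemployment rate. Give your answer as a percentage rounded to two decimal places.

Unemployment rate ≈ 2.32%.

Employed = 117.04 + 4.88 + 9.04 = 130.96 million (anyone who worked, including part-time for economic reasons, counts as employed).
Unemployed = 3.11 million.
Labor force = 130.96 + 3.11 = 134.07 million.
Unemployment rate = 3.11 / 134.07 = 2.32%.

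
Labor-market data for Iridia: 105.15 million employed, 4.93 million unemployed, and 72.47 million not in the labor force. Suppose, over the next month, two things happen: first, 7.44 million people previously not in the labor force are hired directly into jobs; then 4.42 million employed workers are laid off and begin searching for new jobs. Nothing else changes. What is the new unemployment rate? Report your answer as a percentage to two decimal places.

New unemployment rate ≈ 7.96%.

Initially, labor force = 105.15 + 4.93 = 110.08 million, so u = 4.93/110.08 = 4.48%.
After the first change, employed and labor force both rise by 7.44; unemployed unchanged → E = 112.59, U = 4.93, labor force = 117.52 million.
After the second change, employed falls and unemployed rises by 4.42; labor force unchanged → E = 108.17, U = 9.35, labor force = 117.52 million.
New unemployment rate = 9.35 / 117.52 = 7.96%.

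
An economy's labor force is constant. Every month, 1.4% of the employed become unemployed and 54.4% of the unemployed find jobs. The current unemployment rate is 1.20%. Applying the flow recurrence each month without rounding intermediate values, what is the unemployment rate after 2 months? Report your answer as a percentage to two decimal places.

With a fixed labor force, u_{t+1} = u_t + s·(1−u_t) − f·u_t = u_t·(1−s−f) + s.
Here 1−s−f = 0.442 and s = 0.014.
u_1 = 0.012000 × 0.442 + 0.014 = 0.019304.
u_2 = 0.019304 × 0.442 + 0.014 = 0.022532.

Unemployment rate after two months ≈ 2.25%.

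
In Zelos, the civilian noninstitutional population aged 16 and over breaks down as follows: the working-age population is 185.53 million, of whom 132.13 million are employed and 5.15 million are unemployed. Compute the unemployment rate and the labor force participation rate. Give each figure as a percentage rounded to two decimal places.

Labor force = employed + unemployed = 132.13 + 5.15 = 137.28 million.
Unemployment rate = 5.15 / 137.28 = 3.75%.
Labor force participation rate = 137.28 / 185.53 = 73.99%.

Unemployment rate ≈ 3.75%; labor force participation rate ≈ 73.99%.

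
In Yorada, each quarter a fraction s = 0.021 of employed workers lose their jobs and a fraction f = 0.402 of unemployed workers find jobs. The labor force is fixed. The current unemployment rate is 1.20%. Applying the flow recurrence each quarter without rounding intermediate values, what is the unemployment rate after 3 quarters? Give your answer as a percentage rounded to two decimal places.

Unemployment rate after three quarters ≈ 4.24%.

With a fixed labor force, u_{t+1} = u_t + s·(1−u_t) − f·u_t = u_t·(1−s−f) + s.
Here 1−s−f = 0.577 and s = 0.021.
u_1 = 0.012000 × 0.577 + 0.021 = 0.027924.
u_2 = 0.027924 × 0.577 + 0.021 = 0.037112.
u_3 = 0.037112 × 0.577 + 0.021 = 0.042414.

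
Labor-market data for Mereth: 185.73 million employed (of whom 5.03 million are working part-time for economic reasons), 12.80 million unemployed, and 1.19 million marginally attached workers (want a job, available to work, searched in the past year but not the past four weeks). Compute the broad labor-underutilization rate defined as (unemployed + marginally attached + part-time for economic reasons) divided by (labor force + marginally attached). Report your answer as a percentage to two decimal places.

Labor force = 185.73 + 12.80 = 198.53 million.
Numerator = 12.80 + 1.19 + 5.03 = 19.02 million.
Denominator = 198.53 + 1.19 = 199.72 million.
Broad rate = 19.02 / 199.72 = 9.52%.

Broad underutilization rate ≈ 9.52%.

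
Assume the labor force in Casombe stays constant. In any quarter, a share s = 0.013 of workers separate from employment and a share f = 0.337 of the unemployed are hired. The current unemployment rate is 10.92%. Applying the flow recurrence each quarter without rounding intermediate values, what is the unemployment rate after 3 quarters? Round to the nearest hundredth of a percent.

Unemployment rate after three quarters ≈ 5.69%.

With a fixed labor force, u_{t+1} = u_t + s·(1−u_t) − f·u_t = u_t·(1−s−f) + s.
Here 1−s−f = 0.650 and s = 0.013.
u_1 = 0.109200 × 0.650 + 0.013 = 0.083980.
u_2 = 0.083980 × 0.650 + 0.013 = 0.067587.
u_3 = 0.067587 × 0.650 + 0.013 = 0.056932.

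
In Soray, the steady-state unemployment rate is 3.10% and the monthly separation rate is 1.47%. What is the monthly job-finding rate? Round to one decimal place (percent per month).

From u* = s/(s+f): f = s·(1−u)/u.
f = 1.47 × (1 − 0.0310) / 0.0310 = 1.4244 / 0.0310 ≈ 45.9% per month.

Job-finding rate ≈ 45.9% per month.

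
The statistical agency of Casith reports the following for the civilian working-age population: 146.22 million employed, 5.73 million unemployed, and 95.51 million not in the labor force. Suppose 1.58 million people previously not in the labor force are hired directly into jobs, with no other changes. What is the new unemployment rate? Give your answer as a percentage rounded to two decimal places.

Initially, labor force = 146.22 + 5.73 = 151.95 million, so u = 5.73/151.95 = 3.77%.
After the change, employed and labor force both rise by 1.58; unemployed unchanged → E = 147.80, U = 5.73, labor force = 153.53 million.
New unemployment rate = 5.73 / 153.53 = 3.73%.

New unemployment rate ≈ 3.73%.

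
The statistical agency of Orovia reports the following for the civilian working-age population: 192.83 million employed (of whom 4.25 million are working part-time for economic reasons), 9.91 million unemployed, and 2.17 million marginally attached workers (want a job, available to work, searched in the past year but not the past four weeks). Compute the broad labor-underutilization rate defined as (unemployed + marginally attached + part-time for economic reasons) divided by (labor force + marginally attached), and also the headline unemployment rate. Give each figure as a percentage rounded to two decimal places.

Broad underutilization rate ≈ 7.97%; headline unemployment rate ≈ 4.89%.

Labor force = 192.83 + 9.91 = 202.74 million.
Numerator = 9.91 + 2.17 + 4.25 = 16.33 million.
Denominator = 202.74 + 2.17 = 204.91 million.
Broad rate = 16.33 / 204.91 = 7.97%.
Headline unemployment rate = 9.91 / 202.74 = 4.89%.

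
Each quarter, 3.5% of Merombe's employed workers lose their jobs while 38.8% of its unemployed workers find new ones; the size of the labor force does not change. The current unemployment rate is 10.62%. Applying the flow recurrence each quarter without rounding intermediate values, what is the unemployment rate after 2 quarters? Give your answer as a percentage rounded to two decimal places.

Unemployment rate after two quarters ≈ 9.06%.

With a fixed labor force, u_{t+1} = u_t + s·(1−u_t) − f·u_t = u_t·(1−s−f) + s.
Here 1−s−f = 0.577 and s = 0.035.
u_1 = 0.106200 × 0.577 + 0.035 = 0.096277.
u_2 = 0.096277 × 0.577 + 0.035 = 0.090552.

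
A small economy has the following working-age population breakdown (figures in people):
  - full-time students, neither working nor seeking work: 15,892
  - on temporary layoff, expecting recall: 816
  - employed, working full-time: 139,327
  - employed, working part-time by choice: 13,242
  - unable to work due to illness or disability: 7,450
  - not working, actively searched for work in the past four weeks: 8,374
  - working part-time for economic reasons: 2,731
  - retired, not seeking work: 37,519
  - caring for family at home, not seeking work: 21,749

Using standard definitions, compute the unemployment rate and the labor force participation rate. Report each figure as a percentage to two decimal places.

Unemployment rate ≈ 5.59%; labor force participation rate ≈ 66.57%.

Employed = 139,327 + 13,242 + 2,731 = 155,300 (anyone who worked, including part-time for economic reasons, counts as employed).
Unemployed = 816 + 8,374 = 9,190 (jobless and actively searching, or on temporary layoff).
Labor force = 155,300 + 9,190 = 164,490.
Not in labor force = 15,892 + 7,450 + 37,519 + 21,749 = 82,610 (those not working and not actively searching are outside the labor force).
Civilian working-age population = 164,490 + 82,610 = 247,100.
Unemployment rate = 9,190 / 164,490 = 5.59%.
Labor force participation rate = 164,490 / 247,100 = 66.57%.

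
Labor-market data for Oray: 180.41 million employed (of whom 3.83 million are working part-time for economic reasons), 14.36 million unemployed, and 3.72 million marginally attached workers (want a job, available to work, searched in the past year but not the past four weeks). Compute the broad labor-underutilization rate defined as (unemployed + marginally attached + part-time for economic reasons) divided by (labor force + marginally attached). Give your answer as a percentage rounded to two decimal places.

Broad underutilization rate ≈ 11.04%.

Labor force = 180.41 + 14.36 = 194.77 million.
Numerator = 14.36 + 3.72 + 3.83 = 21.91 million.
Denominator = 194.77 + 3.72 = 198.49 million.
Broad rate = 21.91 / 198.49 = 11.04%.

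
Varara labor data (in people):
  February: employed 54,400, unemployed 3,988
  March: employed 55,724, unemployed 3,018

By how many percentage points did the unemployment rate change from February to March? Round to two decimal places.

The unemployment rate changed by −1.69 percentage points.

February: labor force = 54,400 + 3,988 = 58,388; u = 3,988/58,388 = 6.83%.
March: labor force = 55,724 + 3,018 = 58,742; u = 3,018/58,742 = 5.14%.
Change = 5.14% − 6.83% = −1.69 pp.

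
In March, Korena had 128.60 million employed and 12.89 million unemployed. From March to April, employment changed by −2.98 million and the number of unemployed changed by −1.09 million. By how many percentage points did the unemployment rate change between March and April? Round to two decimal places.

March: labor force = 128.60 + 12.89 = 141.49; u = 12.89/141.49 = 9.11%.
April: labor force = 125.62 + 11.80 = 137.42; u = 11.80/137.42 = 8.59%.
Change = 8.59% − 9.11% = −0.52 pp.

The unemployment rate changed by −0.52 percentage points.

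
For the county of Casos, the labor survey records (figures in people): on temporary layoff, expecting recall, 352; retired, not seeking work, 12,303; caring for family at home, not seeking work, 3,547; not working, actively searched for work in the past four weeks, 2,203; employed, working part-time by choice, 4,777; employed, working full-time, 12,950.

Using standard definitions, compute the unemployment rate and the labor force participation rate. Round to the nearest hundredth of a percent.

Employed = 4,777 + 12,950 = 17,727.
Unemployed = 352 + 2,203 = 2,555 (jobless and actively searching, or on temporary layoff).
Labor force = 17,727 + 2,555 = 20,282.
Not in labor force = 12,303 + 3,547 = 15,850 (those not working and not actively searching are outside the labor force).
Civilian working-age population = 20,282 + 15,850 = 36,132.
Unemployment rate = 2,555 / 20,282 = 12.60%.
Labor force participation rate = 20,282 / 36,132 = 56.13%.

Unemployment rate ≈ 12.60%; labor force participation rate ≈ 56.13%.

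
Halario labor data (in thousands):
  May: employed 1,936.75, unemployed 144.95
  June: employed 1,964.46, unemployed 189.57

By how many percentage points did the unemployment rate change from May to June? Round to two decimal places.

May: labor force = 1,936.75 + 144.95 = 2,081.70; u = 144.95/2,081.70 = 6.96%.
June: labor force = 1,964.46 + 189.57 = 2,154.03; u = 189.57/2,154.03 = 8.80%.
Change = 8.80% − 6.96% = +1.84 pp.

The unemployment rate changed by +1.84 percentage points.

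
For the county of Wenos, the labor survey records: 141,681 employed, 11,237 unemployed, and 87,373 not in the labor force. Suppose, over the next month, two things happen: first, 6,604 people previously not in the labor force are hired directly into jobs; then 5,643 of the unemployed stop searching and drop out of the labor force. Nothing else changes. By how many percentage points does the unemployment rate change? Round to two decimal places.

The unemployment rate changes by −3.71 percentage points.

Initially, labor force = 141,681 + 11,237 = 152,918, so u = 11,237/152,918 = 7.35%.
After the first change, employed and labor force both rise by 6,604; unemployed unchanged → E = 148,285, U = 11,237, labor force = 159,522.
After the second change, unemployed and labor force both fall by 5,643 → E = 148,285, U = 5,594, labor force = 153,879.
New unemployment rate = 5,594 / 153,879 = 3.64%.
Change = 3.64% − 7.35% = −3.71 percentage points.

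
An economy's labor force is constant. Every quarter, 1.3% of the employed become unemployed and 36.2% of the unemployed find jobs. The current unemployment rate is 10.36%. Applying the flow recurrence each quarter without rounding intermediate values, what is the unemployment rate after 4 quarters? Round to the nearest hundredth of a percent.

With a fixed labor force, u_{t+1} = u_t + s·(1−u_t) − f·u_t = u_t·(1−s−f) + s.
Here 1−s−f = 0.625 and s = 0.013.
u_1 = 0.103600 × 0.625 + 0.013 = 0.077750.
u_2 = 0.077750 × 0.625 + 0.013 = 0.061594.
u_3 = 0.061594 × 0.625 + 0.013 = 0.051496.
u_4 = 0.051496 × 0.625 + 0.013 = 0.045185.

Unemployment rate after four quarters ≈ 4.52%.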